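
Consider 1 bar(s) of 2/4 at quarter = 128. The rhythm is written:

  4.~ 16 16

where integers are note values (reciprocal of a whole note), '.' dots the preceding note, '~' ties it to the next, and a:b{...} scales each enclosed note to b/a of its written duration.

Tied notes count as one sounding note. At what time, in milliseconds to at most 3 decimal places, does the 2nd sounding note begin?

note 2 onset = 7/4b = 820.312ms

1. 0.0ms @ 0 + 820.312ms (7/4)
2. 820.312ms @ 7/4 + 117.188ms (1/4)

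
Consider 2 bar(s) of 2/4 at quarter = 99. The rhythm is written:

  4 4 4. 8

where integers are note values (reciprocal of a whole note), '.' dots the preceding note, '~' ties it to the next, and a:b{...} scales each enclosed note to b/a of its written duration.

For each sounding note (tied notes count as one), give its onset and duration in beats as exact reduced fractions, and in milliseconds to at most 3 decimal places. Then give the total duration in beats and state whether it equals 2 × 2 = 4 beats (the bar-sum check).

1) 0.0ms=0b +606.061ms=1b
2) 606.061ms=1b +606.061ms=1b
3) 1212.121ms=2b +909.091ms=3/2b
4) 2121.212ms=7/2b +303.03ms=1/2b
Σ=4b of 4 (99bpm 2/4) — PASS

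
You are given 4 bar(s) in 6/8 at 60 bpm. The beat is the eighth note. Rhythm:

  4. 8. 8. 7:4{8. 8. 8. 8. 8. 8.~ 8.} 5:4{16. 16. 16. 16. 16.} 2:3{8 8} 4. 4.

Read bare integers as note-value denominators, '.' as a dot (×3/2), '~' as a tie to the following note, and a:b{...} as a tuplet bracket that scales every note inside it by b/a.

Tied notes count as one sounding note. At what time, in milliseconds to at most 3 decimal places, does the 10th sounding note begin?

note 10 onset = 12b = 12000.0ms

1. 0.0ms @ 0 + 3000.0ms (3)
2. 3000.0ms @ 3 + 1500.0ms (3/2)
3. 4500.0ms @ 9/2 + 1500.0ms (3/2)
4. 6000.0ms @ 6 + 857.143ms (6/7)
5. 6857.143ms @ 48/7 + 857.143ms (6/7)
6. 7714.286ms @ 54/7 + 857.143ms (6/7)
7. 8571.429ms @ 60/7 + 857.143ms (6/7)
8. 9428.571ms @ 66/7 + 857.143ms (6/7)
9. 10285.714ms @ 72/7 + 1714.286ms (12/7)
10. 12000.0ms @ 12 + 600.0ms (3/5)
11. 12600.0ms @ 63/5 + 600.0ms (3/5)
12. 13200.0ms @ 66/5 + 600.0ms (3/5)
13. 13800.0ms @ 69/5 + 600.0ms (3/5)
14. 14400.0ms @ 72/5 + 600.0ms (3/5)
15. 15000.0ms @ 15 + 1500.0ms (3/2)
16. 16500.0ms @ 33/2 + 1500.0ms (3/2)
17. 18000.0ms @ 18 + 3000.0ms (3)
18. 21000.0ms @ 21 + 3000.0ms (3)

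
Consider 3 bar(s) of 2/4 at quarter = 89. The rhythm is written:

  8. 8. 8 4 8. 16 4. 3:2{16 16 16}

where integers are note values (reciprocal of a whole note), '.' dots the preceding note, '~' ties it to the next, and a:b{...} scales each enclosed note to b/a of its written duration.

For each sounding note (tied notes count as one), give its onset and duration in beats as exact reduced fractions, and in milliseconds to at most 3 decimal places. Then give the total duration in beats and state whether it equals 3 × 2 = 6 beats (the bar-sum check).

1) 0.0ms=0b +505.618ms=3/4b
2) 505.618ms=3/4b +505.618ms=3/4b
3) 1011.236ms=3/2b +337.079ms=1/2b
4) 1348.315ms=2b +674.157ms=1b
5) 2022.472ms=3b +505.618ms=3/4b
6) 2528.09ms=15/4b +168.539ms=1/4b
7) 2696.629ms=4b +1011.236ms=3/2b
8) 3707.865ms=11/2b +112.36ms=1/6b
9) 3820.225ms=17/3b +112.36ms=1/6b
10) 3932.584ms=35/6b +112.36ms=1/6b
Σ=6b of 6 (89bpm 2/4) — PASS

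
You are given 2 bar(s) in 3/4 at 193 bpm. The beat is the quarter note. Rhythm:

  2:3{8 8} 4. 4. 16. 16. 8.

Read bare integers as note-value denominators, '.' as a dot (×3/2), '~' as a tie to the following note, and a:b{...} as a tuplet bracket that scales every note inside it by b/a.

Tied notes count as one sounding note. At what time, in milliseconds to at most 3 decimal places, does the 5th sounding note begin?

1. 0.0ms @ 0 + 233.161ms (3/4)
2. 233.161ms @ 3/4 + 233.161ms (3/4)
3. 466.321ms @ 3/2 + 466.321ms (3/2)
4. 932.642ms @ 3 + 466.321ms (3/2)
5. 1398.964ms @ 9/2 + 116.58ms (3/8)
6. 1515.544ms @ 39/8 + 116.58ms (3/8)
7. 1632.124ms @ 21/4 + 233.161ms (3/4)

note 5 onset = 9/2b = 1398.964ms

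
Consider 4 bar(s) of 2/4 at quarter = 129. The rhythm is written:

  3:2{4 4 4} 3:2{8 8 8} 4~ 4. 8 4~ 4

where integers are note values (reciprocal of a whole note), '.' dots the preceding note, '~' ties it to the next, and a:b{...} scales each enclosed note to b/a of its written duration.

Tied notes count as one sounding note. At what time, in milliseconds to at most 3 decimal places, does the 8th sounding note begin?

1. 0.0ms @ 0 + 310.078ms (2/3)
2. 310.078ms @ 2/3 + 310.078ms (2/3)
3. 620.155ms @ 4/3 + 310.078ms (2/3)
4. 930.233ms @ 2 + 155.039ms (1/3)
5. 1085.271ms @ 7/3 + 155.039ms (1/3)
6. 1240.31ms @ 8/3 + 155.039ms (1/3)
7. 1395.349ms @ 3 + 1162.791ms (5/2)
8. 2558.14ms @ 11/2 + 232.558ms (1/2)
9. 2790.698ms @ 6 + 930.233ms (2)

note 8 onset = 11/2b = 2558.14ms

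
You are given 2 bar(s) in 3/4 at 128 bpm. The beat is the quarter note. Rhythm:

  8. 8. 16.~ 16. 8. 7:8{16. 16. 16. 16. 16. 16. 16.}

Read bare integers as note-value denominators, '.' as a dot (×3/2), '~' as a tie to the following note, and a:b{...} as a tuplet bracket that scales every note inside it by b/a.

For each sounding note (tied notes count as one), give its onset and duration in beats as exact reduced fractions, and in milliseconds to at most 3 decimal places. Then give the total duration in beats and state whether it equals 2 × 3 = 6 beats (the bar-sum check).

1) 0.0ms=0b +351.562ms=3/4b
2) 351.562ms=3/4b +351.562ms=3/4b
3) 703.125ms=3/2b +351.562ms=3/4b
4) 1054.688ms=9/4b +351.562ms=3/4b
5) 1406.25ms=3b +200.893ms=3/7b
6) 1607.143ms=24/7b +200.893ms=3/7b
7) 1808.036ms=27/7b +200.893ms=3/7b
8) 2008.929ms=30/7b +200.893ms=3/7b
9) 2209.821ms=33/7b +200.893ms=3/7b
10) 2410.714ms=36/7b +200.893ms=3/7b
11) 2611.607ms=39/7b +200.893ms=3/7b
Σ=6b of 6 (128bpm 3/4) — PASS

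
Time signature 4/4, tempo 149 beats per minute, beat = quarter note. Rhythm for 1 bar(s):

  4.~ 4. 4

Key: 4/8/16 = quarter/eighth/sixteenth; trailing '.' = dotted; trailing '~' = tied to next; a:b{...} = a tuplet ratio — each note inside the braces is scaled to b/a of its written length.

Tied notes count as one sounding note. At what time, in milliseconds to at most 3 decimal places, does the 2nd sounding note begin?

note 2 onset = 3b = 1208.054ms

1. 0.0ms @ 0 + 1208.054ms (3)
2. 1208.054ms @ 3 + 402.685ms (1)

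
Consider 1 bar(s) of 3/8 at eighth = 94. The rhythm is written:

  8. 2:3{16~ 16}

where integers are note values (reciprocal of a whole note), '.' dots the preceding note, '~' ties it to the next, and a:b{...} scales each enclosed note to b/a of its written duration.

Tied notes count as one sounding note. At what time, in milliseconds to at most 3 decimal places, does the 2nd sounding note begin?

note 2 onset = 3/2b = 957.447ms

1. 0.0ms @ 0 + 957.447ms (3/2)
2. 957.447ms @ 3/2 + 957.447ms (3/2)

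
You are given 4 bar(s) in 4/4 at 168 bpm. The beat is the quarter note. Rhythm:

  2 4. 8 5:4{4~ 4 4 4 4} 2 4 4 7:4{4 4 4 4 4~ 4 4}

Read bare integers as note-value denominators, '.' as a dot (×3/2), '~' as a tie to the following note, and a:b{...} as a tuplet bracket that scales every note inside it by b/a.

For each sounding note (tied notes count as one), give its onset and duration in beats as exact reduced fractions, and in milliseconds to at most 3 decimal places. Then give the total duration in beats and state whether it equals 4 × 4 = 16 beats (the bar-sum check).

1) 0.0ms=0b +714.286ms=2b
2) 714.286ms=2b +535.714ms=3/2b
3) 1250.0ms=7/2b +178.571ms=1/2b
4) 1428.571ms=4b +571.429ms=8/5b
5) 2000.0ms=28/5b +285.714ms=4/5b
6) 2285.714ms=32/5b +285.714ms=4/5b
7) 2571.429ms=36/5b +285.714ms=4/5b
8) 2857.143ms=8b +714.286ms=2b
9) 3571.429ms=10b +357.143ms=1b
10) 3928.571ms=11b +357.143ms=1b
11) 4285.714ms=12b +204.082ms=4/7b
12) 4489.796ms=88/7b +204.082ms=4/7b
13) 4693.878ms=92/7b +204.082ms=4/7b
14) 4897.959ms=96/7b +204.082ms=4/7b
15) 5102.041ms=100/7b +408.163ms=8/7b
16) 5510.204ms=108/7b +204.082ms=4/7b
Σ=16b of 16 (168bpm 4/4) — PASS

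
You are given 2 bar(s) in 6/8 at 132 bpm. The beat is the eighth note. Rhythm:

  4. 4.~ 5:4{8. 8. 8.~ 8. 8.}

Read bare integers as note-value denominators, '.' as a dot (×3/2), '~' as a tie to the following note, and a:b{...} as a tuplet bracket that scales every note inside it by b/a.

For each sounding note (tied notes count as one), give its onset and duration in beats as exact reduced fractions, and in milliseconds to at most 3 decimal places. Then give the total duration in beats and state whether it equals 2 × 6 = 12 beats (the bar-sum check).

1) 0.0ms=0b +1363.636ms=3b
2) 1363.636ms=3b +1909.091ms=21/5b
3) 3272.727ms=36/5b +545.455ms=6/5b
4) 3818.182ms=42/5b +1090.909ms=12/5b
5) 4909.091ms=54/5b +545.455ms=6/5b
Σ=12b of 12 (132bpm 6/8) — PASS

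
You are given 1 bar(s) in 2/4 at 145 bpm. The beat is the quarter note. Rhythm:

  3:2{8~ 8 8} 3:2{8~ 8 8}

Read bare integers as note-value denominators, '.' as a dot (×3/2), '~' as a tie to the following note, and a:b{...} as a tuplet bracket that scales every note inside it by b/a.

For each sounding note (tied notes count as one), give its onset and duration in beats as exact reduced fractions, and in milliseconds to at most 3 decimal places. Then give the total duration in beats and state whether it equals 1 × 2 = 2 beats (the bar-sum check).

1) 0.0ms=0b +275.862ms=2/3b
2) 275.862ms=2/3b +137.931ms=1/3b
3) 413.793ms=1b +275.862ms=2/3b
4) 689.655ms=5/3b +137.931ms=1/3b
Σ=2b of 2 (145bpm 2/4) — PASS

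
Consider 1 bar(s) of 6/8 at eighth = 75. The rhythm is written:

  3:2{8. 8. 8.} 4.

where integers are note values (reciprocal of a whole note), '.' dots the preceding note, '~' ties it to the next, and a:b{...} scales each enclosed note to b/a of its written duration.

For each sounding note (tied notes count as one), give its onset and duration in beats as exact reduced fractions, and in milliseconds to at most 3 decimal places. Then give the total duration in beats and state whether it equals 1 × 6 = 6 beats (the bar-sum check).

1) 0.0ms=0b +800.0ms=1b
2) 800.0ms=1b +800.0ms=1b
3) 1600.0ms=2b +800.0ms=1b
4) 2400.0ms=3b +2400.0ms=3b
Σ=6b of 6 (75bpm 6/8) — PASS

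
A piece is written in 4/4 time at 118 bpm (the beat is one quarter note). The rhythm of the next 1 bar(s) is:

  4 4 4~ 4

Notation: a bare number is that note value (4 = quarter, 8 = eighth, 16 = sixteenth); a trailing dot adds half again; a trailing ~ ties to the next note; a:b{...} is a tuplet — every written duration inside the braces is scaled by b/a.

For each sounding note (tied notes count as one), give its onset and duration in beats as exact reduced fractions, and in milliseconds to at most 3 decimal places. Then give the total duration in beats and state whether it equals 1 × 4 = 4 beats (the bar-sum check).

1) 0.0ms=0b +508.475ms=1b
2) 508.475ms=1b +508.475ms=1b
3) 1016.949ms=2b +1016.949ms=2b
Σ=4b of 4 (118bpm 4/4) — PASS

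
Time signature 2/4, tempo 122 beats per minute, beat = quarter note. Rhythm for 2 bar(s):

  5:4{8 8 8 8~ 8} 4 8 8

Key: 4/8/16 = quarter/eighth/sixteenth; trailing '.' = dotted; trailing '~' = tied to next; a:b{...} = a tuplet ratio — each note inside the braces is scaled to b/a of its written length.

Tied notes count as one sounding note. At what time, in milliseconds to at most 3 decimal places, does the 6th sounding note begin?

1. 0.0ms @ 0 + 196.721ms (2/5)
2. 196.721ms @ 2/5 + 196.721ms (2/5)
3. 393.443ms @ 4/5 + 196.721ms (2/5)
4. 590.164ms @ 6/5 + 393.443ms (4/5)
5. 983.607ms @ 2 + 491.803ms (1)
6. 1475.41ms @ 3 + 245.902ms (1/2)
7. 1721.311ms @ 7/2 + 245.902ms (1/2)

note 6 onset = 3b = 1475.41ms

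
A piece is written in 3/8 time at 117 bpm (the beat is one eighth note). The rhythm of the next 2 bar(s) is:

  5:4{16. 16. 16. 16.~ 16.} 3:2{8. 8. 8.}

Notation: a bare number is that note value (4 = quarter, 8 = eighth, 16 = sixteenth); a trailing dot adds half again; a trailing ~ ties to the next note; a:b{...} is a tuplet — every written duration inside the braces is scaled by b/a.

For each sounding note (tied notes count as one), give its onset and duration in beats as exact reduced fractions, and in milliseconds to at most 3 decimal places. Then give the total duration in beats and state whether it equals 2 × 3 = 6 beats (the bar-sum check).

1) 0.0ms=0b +307.692ms=3/5b
2) 307.692ms=3/5b +307.692ms=3/5b
3) 615.385ms=6/5b +307.692ms=3/5b
4) 923.077ms=9/5b +615.385ms=6/5b
5) 1538.462ms=3b +512.821ms=1b
6) 2051.282ms=4b +512.821ms=1b
7) 2564.103ms=5b +512.821ms=1b
Σ=6b of 6 (117bpm 3/8) — PASS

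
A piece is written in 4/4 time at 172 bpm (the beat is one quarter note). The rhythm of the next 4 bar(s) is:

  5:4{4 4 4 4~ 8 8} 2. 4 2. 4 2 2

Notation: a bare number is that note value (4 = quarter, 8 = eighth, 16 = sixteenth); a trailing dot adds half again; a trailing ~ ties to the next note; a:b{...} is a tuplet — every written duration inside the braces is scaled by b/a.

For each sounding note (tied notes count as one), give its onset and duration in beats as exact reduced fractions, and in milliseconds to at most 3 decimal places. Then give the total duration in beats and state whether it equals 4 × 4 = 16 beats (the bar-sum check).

1) 0.0ms=0b +279.07ms=4/5b
2) 279.07ms=4/5b +279.07ms=4/5b
3) 558.14ms=8/5b +279.07ms=4/5b
4) 837.209ms=12/5b +418.605ms=6/5b
5) 1255.814ms=18/5b +139.535ms=2/5b
6) 1395.349ms=4b +1046.512ms=3b
7) 2441.86ms=7b +348.837ms=1b
8) 2790.698ms=8b +1046.512ms=3b
9) 3837.209ms=11b +348.837ms=1b
10) 4186.047ms=12b +697.674ms=2b
11) 4883.721ms=14b +697.674ms=2b
Σ=16b of 16 (172bpm 4/4) — PASS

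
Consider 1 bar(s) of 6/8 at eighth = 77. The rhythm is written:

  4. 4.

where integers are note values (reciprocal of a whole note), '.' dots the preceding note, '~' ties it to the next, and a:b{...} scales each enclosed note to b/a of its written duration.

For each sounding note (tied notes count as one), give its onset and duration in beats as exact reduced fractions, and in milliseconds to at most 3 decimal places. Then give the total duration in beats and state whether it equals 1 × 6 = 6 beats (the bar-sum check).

1) 0.0ms=0b +2337.662ms=3b
2) 2337.662ms=3b +2337.662ms=3b
Σ=6b of 6 (77bpm 6/8) — PASS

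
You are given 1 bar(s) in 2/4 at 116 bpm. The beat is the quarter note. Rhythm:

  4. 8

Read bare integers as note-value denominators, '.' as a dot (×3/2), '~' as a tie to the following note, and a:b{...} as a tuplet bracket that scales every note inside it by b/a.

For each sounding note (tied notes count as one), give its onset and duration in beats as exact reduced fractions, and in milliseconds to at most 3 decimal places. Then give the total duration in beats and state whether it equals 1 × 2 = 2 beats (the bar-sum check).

1) 0.0ms=0b +775.862ms=3/2b
2) 775.862ms=3/2b +258.621ms=1/2b
Σ=2b of 2 (116bpm 2/4) — PASS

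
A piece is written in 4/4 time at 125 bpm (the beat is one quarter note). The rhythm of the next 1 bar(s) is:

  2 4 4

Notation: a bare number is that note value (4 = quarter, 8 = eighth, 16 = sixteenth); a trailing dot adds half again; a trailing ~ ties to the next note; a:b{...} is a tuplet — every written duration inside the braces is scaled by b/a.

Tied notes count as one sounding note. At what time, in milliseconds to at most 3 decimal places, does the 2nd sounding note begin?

1. 0.0ms @ 0 + 960.0ms (2)
2. 960.0ms @ 2 + 480.0ms (1)
3. 1440.0ms @ 3 + 480.0ms (1)

note 2 onset = 2b = 960.0ms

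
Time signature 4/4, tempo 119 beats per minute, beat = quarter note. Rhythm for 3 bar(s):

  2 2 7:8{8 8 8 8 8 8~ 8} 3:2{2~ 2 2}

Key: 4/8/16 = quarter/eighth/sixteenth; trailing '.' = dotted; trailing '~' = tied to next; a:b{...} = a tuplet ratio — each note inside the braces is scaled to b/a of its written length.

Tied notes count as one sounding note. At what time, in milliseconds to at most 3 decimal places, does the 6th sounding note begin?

note 6 onset = 40/7b = 2881.152ms

1. 0.0ms @ 0 + 1008.403ms (2)
2. 1008.403ms @ 2 + 1008.403ms (2)
3. 2016.807ms @ 4 + 288.115ms (4/7)
4. 2304.922ms @ 32/7 + 288.115ms (4/7)
5. 2593.037ms @ 36/7 + 288.115ms (4/7)
6. 2881.152ms @ 40/7 + 288.115ms (4/7)
7. 3169.268ms @ 44/7 + 288.115ms (4/7)
8. 3457.383ms @ 48/7 + 576.23ms (8/7)
9. 4033.613ms @ 8 + 1344.538ms (8/3)
10. 5378.151ms @ 32/3 + 672.269ms (4/3)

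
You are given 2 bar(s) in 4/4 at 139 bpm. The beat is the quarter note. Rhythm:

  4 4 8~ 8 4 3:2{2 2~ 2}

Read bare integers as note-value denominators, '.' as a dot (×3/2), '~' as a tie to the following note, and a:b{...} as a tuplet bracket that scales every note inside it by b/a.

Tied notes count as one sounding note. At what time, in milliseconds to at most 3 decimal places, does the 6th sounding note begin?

note 6 onset = 16/3b = 2302.158ms

1. 0.0ms @ 0 + 431.655ms (1)
2. 431.655ms @ 1 + 431.655ms (1)
3. 863.309ms @ 2 + 431.655ms (1)
4. 1294.964ms @ 3 + 431.655ms (1)
5. 1726.619ms @ 4 + 575.54ms (4/3)
6. 2302.158ms @ 16/3 + 1151.079ms (8/3)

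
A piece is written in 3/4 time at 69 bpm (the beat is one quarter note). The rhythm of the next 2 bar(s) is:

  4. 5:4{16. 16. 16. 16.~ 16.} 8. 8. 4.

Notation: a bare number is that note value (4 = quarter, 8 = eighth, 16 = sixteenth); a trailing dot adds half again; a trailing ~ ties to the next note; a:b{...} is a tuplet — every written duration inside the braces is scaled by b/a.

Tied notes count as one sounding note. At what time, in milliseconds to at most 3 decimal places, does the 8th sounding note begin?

note 8 onset = 9/2b = 3913.043ms

1. 0.0ms @ 0 + 1304.348ms (3/2)
2. 1304.348ms @ 3/2 + 260.87ms (3/10)
3. 1565.217ms @ 9/5 + 260.87ms (3/10)
4. 1826.087ms @ 21/10 + 260.87ms (3/10)
5. 2086.957ms @ 12/5 + 521.739ms (3/5)
6. 2608.696ms @ 3 + 652.174ms (3/4)
7. 3260.87ms @ 15/4 + 652.174ms (3/4)
8. 3913.043ms @ 9/2 + 1304.348ms (3/2)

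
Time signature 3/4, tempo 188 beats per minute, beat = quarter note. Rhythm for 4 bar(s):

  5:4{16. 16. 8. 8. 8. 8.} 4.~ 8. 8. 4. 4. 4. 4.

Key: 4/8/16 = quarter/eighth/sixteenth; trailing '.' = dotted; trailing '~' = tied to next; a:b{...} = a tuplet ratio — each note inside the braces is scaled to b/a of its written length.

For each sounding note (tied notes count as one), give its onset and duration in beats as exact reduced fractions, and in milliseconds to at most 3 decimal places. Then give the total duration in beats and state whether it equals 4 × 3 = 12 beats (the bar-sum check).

1) 0.0ms=0b +95.745ms=3/10b
2) 95.745ms=3/10b +95.745ms=3/10b
3) 191.489ms=3/5b +191.489ms=3/5b
4) 382.979ms=6/5b +191.489ms=3/5b
5) 574.468ms=9/5b +191.489ms=3/5b
6) 765.957ms=12/5b +191.489ms=3/5b
7) 957.447ms=3b +718.085ms=9/4b
8) 1675.532ms=21/4b +239.362ms=3/4b
9) 1914.894ms=6b +478.723ms=3/2b
10) 2393.617ms=15/2b +478.723ms=3/2b
11) 2872.34ms=9b +478.723ms=3/2b
12) 3351.064ms=21/2b +478.723ms=3/2b
Σ=12b of 12 (188bpm 3/4) — PASS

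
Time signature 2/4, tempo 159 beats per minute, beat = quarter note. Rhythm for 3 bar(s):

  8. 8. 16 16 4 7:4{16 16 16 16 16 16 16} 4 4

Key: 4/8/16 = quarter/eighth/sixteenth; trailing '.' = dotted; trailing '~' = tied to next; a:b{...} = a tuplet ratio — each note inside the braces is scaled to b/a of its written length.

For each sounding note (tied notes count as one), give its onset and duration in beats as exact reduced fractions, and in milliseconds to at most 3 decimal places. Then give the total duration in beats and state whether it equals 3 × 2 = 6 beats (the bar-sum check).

1) 0.0ms=0b +283.019ms=3/4b
2) 283.019ms=3/4b +283.019ms=3/4b
3) 566.038ms=3/2b +94.34ms=1/4b
4) 660.377ms=7/4b +94.34ms=1/4b
5) 754.717ms=2b +377.358ms=1b
6) 1132.075ms=3b +53.908ms=1/7b
7) 1185.984ms=22/7b +53.908ms=1/7b
8) 1239.892ms=23/7b +53.908ms=1/7b
9) 1293.801ms=24/7b +53.908ms=1/7b
10) 1347.709ms=25/7b +53.908ms=1/7b
11) 1401.617ms=26/7b +53.908ms=1/7b
12) 1455.526ms=27/7b +53.908ms=1/7b
13) 1509.434ms=4b +377.358ms=1b
14) 1886.792ms=5b +377.358ms=1b
Σ=6b of 6 (159bpm 2/4) — PASS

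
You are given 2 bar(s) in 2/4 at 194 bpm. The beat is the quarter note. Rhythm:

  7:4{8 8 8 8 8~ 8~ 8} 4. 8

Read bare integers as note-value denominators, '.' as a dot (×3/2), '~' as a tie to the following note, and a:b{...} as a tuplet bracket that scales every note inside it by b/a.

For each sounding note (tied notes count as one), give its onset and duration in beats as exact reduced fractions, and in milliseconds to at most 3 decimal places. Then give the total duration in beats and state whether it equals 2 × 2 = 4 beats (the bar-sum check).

1) 0.0ms=0b +88.365ms=2/7b
2) 88.365ms=2/7b +88.365ms=2/7b
3) 176.73ms=4/7b +88.365ms=2/7b
4) 265.096ms=6/7b +88.365ms=2/7b
5) 353.461ms=8/7b +265.096ms=6/7b
6) 618.557ms=2b +463.918ms=3/2b
7) 1082.474ms=7/2b +154.639ms=1/2b
Σ=4b of 4 (194bpm 2/4) — PASS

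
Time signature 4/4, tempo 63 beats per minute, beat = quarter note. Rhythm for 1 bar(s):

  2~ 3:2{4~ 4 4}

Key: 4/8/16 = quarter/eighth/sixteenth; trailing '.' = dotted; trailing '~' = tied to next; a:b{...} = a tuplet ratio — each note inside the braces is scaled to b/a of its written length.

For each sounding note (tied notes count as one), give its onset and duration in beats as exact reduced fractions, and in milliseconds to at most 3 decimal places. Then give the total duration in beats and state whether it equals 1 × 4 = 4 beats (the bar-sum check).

1) 0.0ms=0b +3174.603ms=10/3b
2) 3174.603ms=10/3b +634.921ms=2/3b
Σ=4b of 4 (63bpm 4/4) — PASS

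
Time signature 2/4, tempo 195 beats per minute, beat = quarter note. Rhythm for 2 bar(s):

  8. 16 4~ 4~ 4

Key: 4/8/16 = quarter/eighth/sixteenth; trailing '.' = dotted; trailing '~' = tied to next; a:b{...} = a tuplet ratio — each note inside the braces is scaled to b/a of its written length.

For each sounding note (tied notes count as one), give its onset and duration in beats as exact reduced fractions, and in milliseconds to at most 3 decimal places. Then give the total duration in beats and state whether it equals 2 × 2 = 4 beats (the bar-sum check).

1) 0.0ms=0b +230.769ms=3/4b
2) 230.769ms=3/4b +76.923ms=1/4b
3) 307.692ms=1b +923.077ms=3b
Σ=4b of 4 (195bpm 2/4) — PASS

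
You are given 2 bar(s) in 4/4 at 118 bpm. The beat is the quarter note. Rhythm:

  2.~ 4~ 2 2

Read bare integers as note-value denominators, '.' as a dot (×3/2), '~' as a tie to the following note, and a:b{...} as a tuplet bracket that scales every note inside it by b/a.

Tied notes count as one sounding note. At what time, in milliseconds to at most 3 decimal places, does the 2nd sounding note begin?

note 2 onset = 6b = 3050.847ms

1. 0.0ms @ 0 + 3050.847ms (6)
2. 3050.847ms @ 6 + 1016.949ms (2)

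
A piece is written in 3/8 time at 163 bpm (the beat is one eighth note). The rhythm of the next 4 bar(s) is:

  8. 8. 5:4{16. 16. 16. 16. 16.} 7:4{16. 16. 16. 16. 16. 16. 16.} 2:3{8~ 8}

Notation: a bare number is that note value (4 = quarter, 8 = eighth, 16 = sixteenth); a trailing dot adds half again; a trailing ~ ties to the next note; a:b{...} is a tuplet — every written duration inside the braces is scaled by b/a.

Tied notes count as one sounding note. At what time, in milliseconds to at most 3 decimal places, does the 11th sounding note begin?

1. 0.0ms @ 0 + 552.147ms (3/2)
2. 552.147ms @ 3/2 + 552.147ms (3/2)
3. 1104.294ms @ 3 + 220.859ms (3/5)
4. 1325.153ms @ 18/5 + 220.859ms (3/5)
5. 1546.012ms @ 21/5 + 220.859ms (3/5)
6. 1766.871ms @ 24/5 + 220.859ms (3/5)
7. 1987.73ms @ 27/5 + 220.859ms (3/5)
8. 2208.589ms @ 6 + 157.756ms (3/7)
9. 2366.345ms @ 45/7 + 157.756ms (3/7)
10. 2524.102ms @ 48/7 + 157.756ms (3/7)
11. 2681.858ms @ 51/7 + 157.756ms (3/7)
12. 2839.614ms @ 54/7 + 157.756ms (3/7)
13. 2997.371ms @ 57/7 + 157.756ms (3/7)
14. 3155.127ms @ 60/7 + 157.756ms (3/7)
15. 3312.883ms @ 9 + 1104.294ms (3)

note 11 onset = 51/7b = 2681.858ms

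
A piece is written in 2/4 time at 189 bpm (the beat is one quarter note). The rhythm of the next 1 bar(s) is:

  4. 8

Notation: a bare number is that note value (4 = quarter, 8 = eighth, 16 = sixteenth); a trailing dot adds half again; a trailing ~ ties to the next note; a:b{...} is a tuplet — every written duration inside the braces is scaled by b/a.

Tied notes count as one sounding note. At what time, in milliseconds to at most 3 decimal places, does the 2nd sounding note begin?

1. 0.0ms @ 0 + 476.19ms (3/2)
2. 476.19ms @ 3/2 + 158.73ms (1/2)

note 2 onset = 3/2b = 476.19ms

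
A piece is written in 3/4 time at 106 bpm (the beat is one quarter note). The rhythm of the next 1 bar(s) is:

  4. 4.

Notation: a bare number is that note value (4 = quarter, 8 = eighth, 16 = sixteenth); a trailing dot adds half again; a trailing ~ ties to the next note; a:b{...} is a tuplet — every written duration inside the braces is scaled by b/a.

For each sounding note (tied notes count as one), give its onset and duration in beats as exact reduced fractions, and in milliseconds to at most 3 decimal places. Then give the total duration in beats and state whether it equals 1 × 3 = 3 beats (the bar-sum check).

1) 0.0ms=0b +849.057ms=3/2b
2) 849.057ms=3/2b +849.057ms=3/2b
Σ=3b of 3 (106bpm 3/4) — PASS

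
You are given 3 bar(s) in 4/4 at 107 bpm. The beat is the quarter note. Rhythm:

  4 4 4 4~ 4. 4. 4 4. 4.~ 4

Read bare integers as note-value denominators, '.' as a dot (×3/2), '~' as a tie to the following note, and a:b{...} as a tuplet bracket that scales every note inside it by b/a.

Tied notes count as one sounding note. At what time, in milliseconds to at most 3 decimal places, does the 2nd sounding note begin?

1. 0.0ms @ 0 + 560.748ms (1)
2. 560.748ms @ 1 + 560.748ms (1)
3. 1121.495ms @ 2 + 560.748ms (1)
4. 1682.243ms @ 3 + 1401.869ms (5/2)
5. 3084.112ms @ 11/2 + 841.121ms (3/2)
6. 3925.234ms @ 7 + 560.748ms (1)
7. 4485.981ms @ 8 + 841.121ms (3/2)
8. 5327.103ms @ 19/2 + 1401.869ms (5/2)

note 2 onset = 1b = 560.748ms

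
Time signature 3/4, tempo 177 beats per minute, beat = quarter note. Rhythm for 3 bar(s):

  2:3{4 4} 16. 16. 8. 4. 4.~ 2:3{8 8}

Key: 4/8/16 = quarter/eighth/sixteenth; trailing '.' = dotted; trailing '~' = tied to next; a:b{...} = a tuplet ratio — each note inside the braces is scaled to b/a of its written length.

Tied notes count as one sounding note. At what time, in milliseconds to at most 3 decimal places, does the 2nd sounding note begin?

note 2 onset = 3/2b = 508.475ms

1. 0.0ms @ 0 + 508.475ms (3/2)
2. 508.475ms @ 3/2 + 508.475ms (3/2)
3. 1016.949ms @ 3 + 127.119ms (3/8)
4. 1144.068ms @ 27/8 + 127.119ms (3/8)
5. 1271.186ms @ 15/4 + 254.237ms (3/4)
6. 1525.424ms @ 9/2 + 508.475ms (3/2)
7. 2033.898ms @ 6 + 762.712ms (9/4)
8. 2796.61ms @ 33/4 + 254.237ms (3/4)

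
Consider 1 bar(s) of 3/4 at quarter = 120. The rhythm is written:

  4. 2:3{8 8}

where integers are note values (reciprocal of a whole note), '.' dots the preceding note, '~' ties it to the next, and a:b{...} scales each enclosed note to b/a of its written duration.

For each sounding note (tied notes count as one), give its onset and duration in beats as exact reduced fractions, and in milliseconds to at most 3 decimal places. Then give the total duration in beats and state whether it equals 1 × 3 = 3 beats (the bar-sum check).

1) 0.0ms=0b +750.0ms=3/2b
2) 750.0ms=3/2b +375.0ms=3/4b
3) 1125.0ms=9/4b +375.0ms=3/4b
Σ=3b of 3 (120bpm 3/4) — PASS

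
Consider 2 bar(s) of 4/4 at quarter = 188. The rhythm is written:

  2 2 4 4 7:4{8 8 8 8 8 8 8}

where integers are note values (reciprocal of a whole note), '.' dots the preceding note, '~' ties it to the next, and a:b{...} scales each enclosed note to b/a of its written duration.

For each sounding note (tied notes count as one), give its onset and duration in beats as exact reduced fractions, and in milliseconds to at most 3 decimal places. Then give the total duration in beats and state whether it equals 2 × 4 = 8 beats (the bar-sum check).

1) 0.0ms=0b +638.298ms=2b
2) 638.298ms=2b +638.298ms=2b
3) 1276.596ms=4b +319.149ms=1b
4) 1595.745ms=5b +319.149ms=1b
5) 1914.894ms=6b +91.185ms=2/7b
6) 2006.079ms=44/7b +91.185ms=2/7b
7) 2097.264ms=46/7b +91.185ms=2/7b
8) 2188.45ms=48/7b +91.185ms=2/7b
9) 2279.635ms=50/7b +91.185ms=2/7b
10) 2370.821ms=52/7b +91.185ms=2/7b
11) 2462.006ms=54/7b +91.185ms=2/7b
Σ=8b of 8 (188bpm 4/4) — PASS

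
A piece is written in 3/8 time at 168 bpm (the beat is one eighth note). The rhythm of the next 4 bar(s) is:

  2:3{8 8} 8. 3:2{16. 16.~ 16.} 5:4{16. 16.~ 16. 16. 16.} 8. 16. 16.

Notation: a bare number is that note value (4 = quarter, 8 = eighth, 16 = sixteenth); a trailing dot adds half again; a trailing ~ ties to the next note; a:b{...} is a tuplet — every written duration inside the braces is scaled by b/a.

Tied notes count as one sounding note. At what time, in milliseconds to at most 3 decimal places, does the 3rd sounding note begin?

1. 0.0ms @ 0 + 535.714ms (3/2)
2. 535.714ms @ 3/2 + 535.714ms (3/2)
3. 1071.429ms @ 3 + 535.714ms (3/2)
4. 1607.143ms @ 9/2 + 178.571ms (1/2)
5. 1785.714ms @ 5 + 357.143ms (1)
6. 2142.857ms @ 6 + 214.286ms (3/5)
7. 2357.143ms @ 33/5 + 428.571ms (6/5)
8. 2785.714ms @ 39/5 + 214.286ms (3/5)
9. 3000.0ms @ 42/5 + 214.286ms (3/5)
10. 3214.286ms @ 9 + 535.714ms (3/2)
11. 3750.0ms @ 21/2 + 267.857ms (3/4)
12. 4017.857ms @ 45/4 + 267.857ms (3/4)

note 3 onset = 3b = 1071.429ms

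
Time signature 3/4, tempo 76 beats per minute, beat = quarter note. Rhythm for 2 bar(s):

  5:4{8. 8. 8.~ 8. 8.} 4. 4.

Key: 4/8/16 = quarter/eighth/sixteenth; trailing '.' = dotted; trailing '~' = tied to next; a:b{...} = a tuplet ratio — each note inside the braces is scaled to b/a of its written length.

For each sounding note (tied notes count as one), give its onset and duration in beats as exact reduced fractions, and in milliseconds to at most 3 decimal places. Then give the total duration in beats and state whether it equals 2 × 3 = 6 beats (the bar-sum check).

1) 0.0ms=0b +473.684ms=3/5b
2) 473.684ms=3/5b +473.684ms=3/5b
3) 947.368ms=6/5b +947.368ms=6/5b
4) 1894.737ms=12/5b +473.684ms=3/5b
5) 2368.421ms=3b +1184.211ms=3/2b
6) 3552.632ms=9/2b +1184.211ms=3/2b
Σ=6b of 6 (76bpm 3/4) — PASS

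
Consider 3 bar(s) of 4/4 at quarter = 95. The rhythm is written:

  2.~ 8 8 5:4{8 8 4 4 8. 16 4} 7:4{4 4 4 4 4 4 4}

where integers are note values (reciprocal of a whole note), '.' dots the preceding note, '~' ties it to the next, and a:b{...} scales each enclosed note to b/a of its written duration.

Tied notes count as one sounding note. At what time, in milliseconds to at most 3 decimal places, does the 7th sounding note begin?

1. 0.0ms @ 0 + 2210.526ms (7/2)
2. 2210.526ms @ 7/2 + 315.789ms (1/2)
3. 2526.316ms @ 4 + 252.632ms (2/5)
4. 2778.947ms @ 22/5 + 252.632ms (2/5)
5. 3031.579ms @ 24/5 + 505.263ms (4/5)
6. 3536.842ms @ 28/5 + 505.263ms (4/5)
7. 4042.105ms @ 32/5 + 378.947ms (3/5)
8. 4421.053ms @ 7 + 126.316ms (1/5)
9. 4547.368ms @ 36/5 + 505.263ms (4/5)
10. 5052.632ms @ 8 + 360.902ms (4/7)
11. 5413.534ms @ 60/7 + 360.902ms (4/7)
12. 5774.436ms @ 64/7 + 360.902ms (4/7)
13. 6135.338ms @ 68/7 + 360.902ms (4/7)
14. 6496.241ms @ 72/7 + 360.902ms (4/7)
15. 6857.143ms @ 76/7 + 360.902ms (4/7)
16. 7218.045ms @ 80/7 + 360.902ms (4/7)

note 7 onset = 32/5b = 4042.105ms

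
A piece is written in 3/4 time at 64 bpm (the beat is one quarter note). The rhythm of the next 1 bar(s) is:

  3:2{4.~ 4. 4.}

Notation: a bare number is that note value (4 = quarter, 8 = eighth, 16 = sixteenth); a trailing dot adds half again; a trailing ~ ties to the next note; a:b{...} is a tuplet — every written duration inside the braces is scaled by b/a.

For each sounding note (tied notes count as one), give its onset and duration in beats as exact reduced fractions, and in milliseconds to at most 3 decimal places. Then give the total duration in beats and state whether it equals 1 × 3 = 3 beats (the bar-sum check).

1) 0.0ms=0b +1875.0ms=2b
2) 1875.0ms=2b +937.5ms=1b
Σ=3b of 3 (64bpm 3/4) — PASS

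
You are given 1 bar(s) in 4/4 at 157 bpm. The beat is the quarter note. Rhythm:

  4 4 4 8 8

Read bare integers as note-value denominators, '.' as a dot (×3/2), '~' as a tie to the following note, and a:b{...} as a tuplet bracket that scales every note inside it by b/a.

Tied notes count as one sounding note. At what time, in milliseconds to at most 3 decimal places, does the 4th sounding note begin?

1. 0.0ms @ 0 + 382.166ms (1)
2. 382.166ms @ 1 + 382.166ms (1)
3. 764.331ms @ 2 + 382.166ms (1)
4. 1146.497ms @ 3 + 191.083ms (1/2)
5. 1337.58ms @ 7/2 + 191.083ms (1/2)

note 4 onset = 3b = 1146.497ms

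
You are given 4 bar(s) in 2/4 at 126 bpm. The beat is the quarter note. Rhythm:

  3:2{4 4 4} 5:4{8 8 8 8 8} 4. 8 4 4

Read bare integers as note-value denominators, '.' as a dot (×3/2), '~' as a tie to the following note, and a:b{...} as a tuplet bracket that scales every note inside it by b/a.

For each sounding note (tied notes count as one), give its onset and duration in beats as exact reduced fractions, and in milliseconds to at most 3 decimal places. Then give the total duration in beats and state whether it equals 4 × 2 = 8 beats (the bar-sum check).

1) 0.0ms=0b +317.46ms=2/3b
2) 317.46ms=2/3b +317.46ms=2/3b
3) 634.921ms=4/3b +317.46ms=2/3b
4) 952.381ms=2b +190.476ms=2/5b
5) 1142.857ms=12/5b +190.476ms=2/5b
6) 1333.333ms=14/5b +190.476ms=2/5b
7) 1523.81ms=16/5b +190.476ms=2/5b
8) 1714.286ms=18/5b +190.476ms=2/5b
9) 1904.762ms=4b +714.286ms=3/2b
10) 2619.048ms=11/2b +238.095ms=1/2b
11) 2857.143ms=6b +476.19ms=1b
12) 3333.333ms=7b +476.19ms=1b
Σ=8b of 8 (126bpm 2/4) — PASS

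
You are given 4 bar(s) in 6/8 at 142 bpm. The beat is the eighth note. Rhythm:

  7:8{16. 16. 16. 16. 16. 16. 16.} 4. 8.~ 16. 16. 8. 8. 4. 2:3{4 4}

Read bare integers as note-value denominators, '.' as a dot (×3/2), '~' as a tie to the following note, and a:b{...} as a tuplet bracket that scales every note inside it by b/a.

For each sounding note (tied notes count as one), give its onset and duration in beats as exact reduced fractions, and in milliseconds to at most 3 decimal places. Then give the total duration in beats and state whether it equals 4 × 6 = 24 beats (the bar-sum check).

1) 0.0ms=0b +362.173ms=6/7b
2) 362.173ms=6/7b +362.173ms=6/7b
3) 724.346ms=12/7b +362.173ms=6/7b
4) 1086.519ms=18/7b +362.173ms=6/7b
5) 1448.692ms=24/7b +362.173ms=6/7b
6) 1810.865ms=30/7b +362.173ms=6/7b
7) 2173.038ms=36/7b +362.173ms=6/7b
8) 2535.211ms=6b +1267.606ms=3b
9) 3802.817ms=9b +950.704ms=9/4b
10) 4753.521ms=45/4b +316.901ms=3/4b
11) 5070.423ms=12b +633.803ms=3/2b
12) 5704.225ms=27/2b +633.803ms=3/2b
13) 6338.028ms=15b +1267.606ms=3b
14) 7605.634ms=18b +1267.606ms=3b
15) 8873.239ms=21b +1267.606ms=3b
Σ=24b of 24 (142bpm 6/8) — PASS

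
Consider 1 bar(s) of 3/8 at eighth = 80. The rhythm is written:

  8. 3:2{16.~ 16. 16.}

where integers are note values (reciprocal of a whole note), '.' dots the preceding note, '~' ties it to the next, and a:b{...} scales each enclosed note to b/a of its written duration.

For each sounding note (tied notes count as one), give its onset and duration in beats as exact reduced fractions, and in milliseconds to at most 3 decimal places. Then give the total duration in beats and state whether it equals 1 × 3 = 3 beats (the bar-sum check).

1) 0.0ms=0b +1125.0ms=3/2b
2) 1125.0ms=3/2b +750.0ms=1b
3) 1875.0ms=5/2b +375.0ms=1/2b
Σ=3b of 3 (80bpm 3/8) — PASS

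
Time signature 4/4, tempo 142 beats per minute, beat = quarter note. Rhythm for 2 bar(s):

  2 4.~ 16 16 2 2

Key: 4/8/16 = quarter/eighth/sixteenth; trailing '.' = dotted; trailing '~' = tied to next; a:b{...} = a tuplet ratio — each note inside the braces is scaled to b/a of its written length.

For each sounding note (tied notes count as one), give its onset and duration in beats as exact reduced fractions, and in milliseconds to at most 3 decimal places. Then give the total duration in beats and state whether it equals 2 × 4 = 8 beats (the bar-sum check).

1) 0.0ms=0b +845.07ms=2b
2) 845.07ms=2b +739.437ms=7/4b
3) 1584.507ms=15/4b +105.634ms=1/4b
4) 1690.141ms=4b +845.07ms=2b
5) 2535.211ms=6b +845.07ms=2b
Σ=8b of 8 (142bpm 4/4) — PASS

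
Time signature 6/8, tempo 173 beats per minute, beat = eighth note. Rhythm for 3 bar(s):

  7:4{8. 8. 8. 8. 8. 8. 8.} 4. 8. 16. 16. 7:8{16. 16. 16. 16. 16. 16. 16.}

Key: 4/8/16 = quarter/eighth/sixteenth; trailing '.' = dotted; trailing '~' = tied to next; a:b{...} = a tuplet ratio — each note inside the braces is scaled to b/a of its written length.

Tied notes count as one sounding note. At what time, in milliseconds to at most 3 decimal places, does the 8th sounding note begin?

note 8 onset = 6b = 2080.925ms

1. 0.0ms @ 0 + 297.275ms (6/7)
2. 297.275ms @ 6/7 + 297.275ms (6/7)
3. 594.55ms @ 12/7 + 297.275ms (6/7)
4. 891.825ms @ 18/7 + 297.275ms (6/7)
5. 1189.1ms @ 24/7 + 297.275ms (6/7)
6. 1486.375ms @ 30/7 + 297.275ms (6/7)
7. 1783.65ms @ 36/7 + 297.275ms (6/7)
8. 2080.925ms @ 6 + 1040.462ms (3)
9. 3121.387ms @ 9 + 520.231ms (3/2)
10. 3641.618ms @ 21/2 + 260.116ms (3/4)
11. 3901.734ms @ 45/4 + 260.116ms (3/4)
12. 4161.85ms @ 12 + 297.275ms (6/7)
13. 4459.125ms @ 90/7 + 297.275ms (6/7)
14. 4756.4ms @ 96/7 + 297.275ms (6/7)
15. 5053.675ms @ 102/7 + 297.275ms (6/7)
16. 5350.95ms @ 108/7 + 297.275ms (6/7)
17. 5648.225ms @ 114/7 + 297.275ms (6/7)
18. 5945.5ms @ 120/7 + 297.275ms (6/7)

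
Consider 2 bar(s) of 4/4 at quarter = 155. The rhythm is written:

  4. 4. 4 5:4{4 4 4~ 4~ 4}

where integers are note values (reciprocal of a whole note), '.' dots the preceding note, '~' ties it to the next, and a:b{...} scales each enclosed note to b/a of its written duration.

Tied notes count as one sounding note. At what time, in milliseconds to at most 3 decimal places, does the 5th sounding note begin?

1. 0.0ms @ 0 + 580.645ms (3/2)
2. 580.645ms @ 3/2 + 580.645ms (3/2)
3. 1161.29ms @ 3 + 387.097ms (1)
4. 1548.387ms @ 4 + 309.677ms (4/5)
5. 1858.065ms @ 24/5 + 309.677ms (4/5)
6. 2167.742ms @ 28/5 + 929.032ms (12/5)

note 5 onset = 24/5b = 1858.065ms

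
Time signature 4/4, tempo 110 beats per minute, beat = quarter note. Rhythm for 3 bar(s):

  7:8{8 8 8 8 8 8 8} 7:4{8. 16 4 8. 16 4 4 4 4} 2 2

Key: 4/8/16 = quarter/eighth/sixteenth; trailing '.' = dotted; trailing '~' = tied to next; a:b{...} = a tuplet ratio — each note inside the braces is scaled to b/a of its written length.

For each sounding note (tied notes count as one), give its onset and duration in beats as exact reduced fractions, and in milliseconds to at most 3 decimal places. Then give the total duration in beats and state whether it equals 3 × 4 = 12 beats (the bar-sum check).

1) 0.0ms=0b +311.688ms=4/7b
2) 311.688ms=4/7b +311.688ms=4/7b
3) 623.377ms=8/7b +311.688ms=4/7b
4) 935.065ms=12/7b +311.688ms=4/7b
5) 1246.753ms=16/7b +311.688ms=4/7b
6) 1558.442ms=20/7b +311.688ms=4/7b
7) 1870.13ms=24/7b +311.688ms=4/7b
8) 2181.818ms=4b +233.766ms=3/7b
9) 2415.584ms=31/7b +77.922ms=1/7b
10) 2493.506ms=32/7b +311.688ms=4/7b
11) 2805.195ms=36/7b +233.766ms=3/7b
12) 3038.961ms=39/7b +77.922ms=1/7b
13) 3116.883ms=40/7b +311.688ms=4/7b
14) 3428.571ms=44/7b +311.688ms=4/7b
15) 3740.26ms=48/7b +311.688ms=4/7b
16) 4051.948ms=52/7b +311.688ms=4/7b
17) 4363.636ms=8b +1090.909ms=2b
18) 5454.545ms=10b +1090.909ms=2b
Σ=12b of 12 (110bpm 4/4) — PASS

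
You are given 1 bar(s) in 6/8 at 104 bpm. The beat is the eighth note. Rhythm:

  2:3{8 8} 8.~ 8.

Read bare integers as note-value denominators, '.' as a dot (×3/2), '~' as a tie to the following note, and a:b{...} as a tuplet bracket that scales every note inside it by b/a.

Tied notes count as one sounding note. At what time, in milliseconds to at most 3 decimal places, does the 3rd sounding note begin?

note 3 onset = 3b = 1730.769ms

1. 0.0ms @ 0 + 865.385ms (3/2)
2. 865.385ms @ 3/2 + 865.385ms (3/2)
3. 1730.769ms @ 3 + 1730.769ms (3)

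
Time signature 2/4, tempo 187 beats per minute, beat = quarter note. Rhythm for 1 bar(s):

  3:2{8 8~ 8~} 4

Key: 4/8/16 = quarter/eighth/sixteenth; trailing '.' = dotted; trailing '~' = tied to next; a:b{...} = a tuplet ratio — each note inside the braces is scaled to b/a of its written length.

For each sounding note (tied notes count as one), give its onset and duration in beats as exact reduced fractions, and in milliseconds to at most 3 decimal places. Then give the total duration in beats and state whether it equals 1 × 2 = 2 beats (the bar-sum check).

1) 0.0ms=0b +106.952ms=1/3b
2) 106.952ms=1/3b +534.759ms=5/3b
Σ=2b of 2 (187bpm 2/4) — PASS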